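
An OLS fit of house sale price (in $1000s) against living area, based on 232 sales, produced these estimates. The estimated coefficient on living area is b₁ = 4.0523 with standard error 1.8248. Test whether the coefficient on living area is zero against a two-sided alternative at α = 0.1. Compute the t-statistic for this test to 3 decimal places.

H₀: β₁ = 0 vs H₁: β₁ ≠ 0.
t = (b₁ − β₁⁰)/SE = 4.0523 / 1.8248 = 2.221.
df = n − 2 = 232 − 2 = 230.
Two-sided p ≈ 0.0273, which is < 0.1, so reject H₀.
There is evidence that living area is associated with house sale price.

t = 2.221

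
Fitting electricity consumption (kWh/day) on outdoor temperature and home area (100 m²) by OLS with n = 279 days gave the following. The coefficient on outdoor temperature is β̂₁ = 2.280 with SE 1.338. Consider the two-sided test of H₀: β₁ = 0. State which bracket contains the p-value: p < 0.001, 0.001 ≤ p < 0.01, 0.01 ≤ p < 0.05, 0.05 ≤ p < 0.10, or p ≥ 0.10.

t = 2.280 / 1.338 = 1.704.
df = n − k − 1 = 279 − 2 − 1 = 276.
Two-sided p = 2·P(T_{276} > |t|) ≈ 0.0895.
So 0.05 ≤ p < 0.10.

0.05 ≤ p < 0.10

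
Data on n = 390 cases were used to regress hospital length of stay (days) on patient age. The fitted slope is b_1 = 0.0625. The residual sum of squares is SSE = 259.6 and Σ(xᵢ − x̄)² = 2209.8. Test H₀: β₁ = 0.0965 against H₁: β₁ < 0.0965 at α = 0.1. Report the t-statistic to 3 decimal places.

MSE = SSE/(n − 2) = 259.6/388 = 0.669072.
SE(b_1) = √(MSE/Sₓₓ) = √(0.669072/2209.8) = 0.0174004.
t = (0.0625 − 0.0965) / 0.0174004 = -1.954.
df = n − 2 = 388.
One-sided p ≈ 0.0257, which is < 0.1, so reject H₀.
There is evidence that the true slope on patient age is below 0.0965 days per unit.

t = -1.954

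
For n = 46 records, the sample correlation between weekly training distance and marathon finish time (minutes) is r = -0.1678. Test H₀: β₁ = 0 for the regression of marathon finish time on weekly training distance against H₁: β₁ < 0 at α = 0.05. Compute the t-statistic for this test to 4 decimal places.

t = r·√(n − 2)/√(1 − r²) = -0.1678·√44/√0.971843 = -1.1291.
df = n − 2 = 44.
One-sided p ≈ 0.1325, which is ≥ 0.05, so fail to reject H₀.
The data do not give significant evidence of a linear association between weekly training distance and marathon finish time.

t = -1.1291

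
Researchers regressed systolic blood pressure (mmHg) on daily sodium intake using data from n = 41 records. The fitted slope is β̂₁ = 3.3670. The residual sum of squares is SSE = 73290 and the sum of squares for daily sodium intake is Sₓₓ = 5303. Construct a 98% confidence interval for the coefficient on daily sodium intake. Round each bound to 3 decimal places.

MSE = SSE/(n − 2) = 73290/39 = 1879.23.
SE(β̂₁) = √(MSE/Sₓₓ) = √(1879.23/5303) = 0.595291.
df = n − 2 = 39.
t* = t_{0.01, 39} = 2.425841.
Margin = t* × SE = 2.425841 × 0.595291 = 1.44408.
CI: 3.3670 ± 1.44408 → (1.923, 4.811).
With 98% confidence, each one-unit increase in daily sodium intake is associated with a change of between 1.923 and 4.811 mmHg in systolic blood pressure.

(1.923, 4.811)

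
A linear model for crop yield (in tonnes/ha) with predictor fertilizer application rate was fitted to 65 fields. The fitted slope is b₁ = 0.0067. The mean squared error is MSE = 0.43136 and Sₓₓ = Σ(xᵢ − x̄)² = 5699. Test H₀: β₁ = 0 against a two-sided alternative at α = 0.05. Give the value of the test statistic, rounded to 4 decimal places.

t = 0.7701

SE(b₁) = √(MSE/Sₓₓ) = √(0.43136/5699) = 0.00870003.
t = 0.0067 / 0.00870003 = 0.7701.
df = n − 2 = 63.
Two-sided p ≈ 0.4441, which is ≥ 0.05, so fail to reject H₀.
The data do not give significant evidence of an association between fertilizer application rate and crop yield.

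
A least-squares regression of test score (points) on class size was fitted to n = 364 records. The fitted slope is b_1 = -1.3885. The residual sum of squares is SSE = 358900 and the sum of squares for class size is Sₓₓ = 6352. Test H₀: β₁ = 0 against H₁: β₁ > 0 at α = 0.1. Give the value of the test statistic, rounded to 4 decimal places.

t = -3.5145

MSE = SSE/(n − 2) = 358900/362 = 991.436.
SE(b_1) = √(MSE/Sₓₓ) = √(991.436/6352) = 0.395073.
t = -1.3885 / 0.395073 = -3.5145.
df = n − 2 = 362.
One-sided p ≈ 0.9998, which is ≥ 0.1, so fail to reject H₀.
The data do not give significant evidence that the true slope on class size is positive.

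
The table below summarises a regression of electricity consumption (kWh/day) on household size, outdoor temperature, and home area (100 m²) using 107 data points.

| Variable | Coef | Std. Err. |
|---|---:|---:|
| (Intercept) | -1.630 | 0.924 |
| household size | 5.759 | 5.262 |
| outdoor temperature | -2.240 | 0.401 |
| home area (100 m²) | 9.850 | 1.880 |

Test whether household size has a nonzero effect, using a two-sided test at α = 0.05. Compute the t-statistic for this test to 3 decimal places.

Read off: b = 5.759, SE = 5.262 for household size.
H₀: β₁ = 0 vs H₁: β₁ ≠ 0.
t = 5.759 / 5.262 = 1.094.
df = n − k − 1 = 107 − 3 − 1 = 103.
Two-sided p ≈ 0.2763, which is ≥ 0.05, so fail to reject H₀.
The data do not give significant evidence of an association between household size and electricity consumption, after adjusting for the other predictors.

t = 1.094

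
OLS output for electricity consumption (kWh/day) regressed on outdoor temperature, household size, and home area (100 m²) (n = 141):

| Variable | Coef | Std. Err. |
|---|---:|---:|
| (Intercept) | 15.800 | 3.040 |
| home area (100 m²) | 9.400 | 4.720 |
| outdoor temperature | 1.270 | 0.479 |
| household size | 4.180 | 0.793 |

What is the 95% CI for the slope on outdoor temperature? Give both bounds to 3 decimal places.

(0.323, 2.217)

Read off: b = 1.270, SE = 0.479 for outdoor temperature.
df = n − k − 1 = 141 − 3 − 1 = 137.
t* = t_{0.025, 137} = 1.977431.
Margin = t* × SE = 1.977431 × 0.479 = 0.94719.
CI: 1.270 ± 0.94719 → (0.323, 2.217).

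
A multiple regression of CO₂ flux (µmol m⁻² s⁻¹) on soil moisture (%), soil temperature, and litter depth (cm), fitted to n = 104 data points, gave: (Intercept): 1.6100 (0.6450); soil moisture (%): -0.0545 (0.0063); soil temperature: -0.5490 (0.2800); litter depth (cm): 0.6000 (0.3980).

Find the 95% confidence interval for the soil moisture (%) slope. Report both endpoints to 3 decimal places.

(-0.067, -0.042)

Read off: b = -0.0545, SE = 0.0063 for soil moisture (%).
df = n − k − 1 = 104 − 3 − 1 = 100.
t* = t_{0.025, 100} = 1.983972.
Margin = t* × SE = 1.983972 × 0.0063 = 0.01250.
CI: -0.0545 ± 0.01250 → (-0.067, -0.042).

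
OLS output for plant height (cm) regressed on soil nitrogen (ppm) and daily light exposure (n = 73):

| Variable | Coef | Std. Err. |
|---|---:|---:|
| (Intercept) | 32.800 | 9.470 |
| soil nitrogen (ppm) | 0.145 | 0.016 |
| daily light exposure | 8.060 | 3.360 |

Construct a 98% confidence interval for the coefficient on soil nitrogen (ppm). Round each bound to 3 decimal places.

(0.107, 0.183)

Read off: b = 0.145, SE = 0.016 for soil nitrogen (ppm).
df = n − k − 1 = 73 − 2 − 1 = 70.
t* = t_{0.01, 70} = 2.380807.
Margin = t* × SE = 2.380807 × 0.016 = 0.03809.
CI: 0.145 ± 0.03809 → (0.107, 0.183).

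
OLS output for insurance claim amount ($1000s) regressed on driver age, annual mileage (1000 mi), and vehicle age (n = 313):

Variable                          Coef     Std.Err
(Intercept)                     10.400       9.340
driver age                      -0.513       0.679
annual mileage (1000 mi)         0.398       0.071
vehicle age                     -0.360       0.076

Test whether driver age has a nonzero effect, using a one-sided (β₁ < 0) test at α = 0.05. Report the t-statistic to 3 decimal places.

t = -0.756

Read off: b = -0.513, SE = 0.679 for driver age.
H₀: β₁ = 0 vs H₁: β₁ < 0.
t = -0.513 / 0.679 = -0.756.
df = n − k − 1 = 313 − 3 − 1 = 309.
One-sided p ≈ 0.2253, which is ≥ 0.05, so fail to reject H₀.
The data do not give significant evidence that the true slope on driver age is negative, holding the other predictors fixed.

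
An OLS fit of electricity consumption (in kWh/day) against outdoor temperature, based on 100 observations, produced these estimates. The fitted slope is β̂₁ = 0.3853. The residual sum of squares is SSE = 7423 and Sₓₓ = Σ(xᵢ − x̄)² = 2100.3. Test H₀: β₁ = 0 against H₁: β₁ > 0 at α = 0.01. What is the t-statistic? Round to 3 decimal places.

MSE = SSE/(n − 2) = 7423/98 = 75.7449.
SE(β̂₁) = √(MSE/Sₓₓ) = √(75.7449/2100.3) = 0.189905.
t = 0.3853 / 0.189905 = 2.029.
df = n − 2 = 98.
One-sided p ≈ 0.0226, which is ≥ 0.01, so fail to reject H₀.
The data do not give significant evidence that the true slope on outdoor temperature is positive.

t = 2.029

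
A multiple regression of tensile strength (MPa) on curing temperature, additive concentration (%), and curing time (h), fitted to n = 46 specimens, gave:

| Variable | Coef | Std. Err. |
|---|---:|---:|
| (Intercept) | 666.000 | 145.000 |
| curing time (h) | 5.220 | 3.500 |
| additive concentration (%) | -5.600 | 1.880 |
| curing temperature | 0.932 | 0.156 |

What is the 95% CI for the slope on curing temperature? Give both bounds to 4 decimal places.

(0.6172, 1.2468)

Read off: b = 0.932, SE = 0.156 for curing temperature.
df = n − k − 1 = 46 − 3 − 1 = 42.
t* = t_{0.025, 42} = 2.018082.
Margin = t* × SE = 2.018082 × 0.156 = 0.314821.
CI: 0.932 ± 0.314821 → (0.6172, 1.2468).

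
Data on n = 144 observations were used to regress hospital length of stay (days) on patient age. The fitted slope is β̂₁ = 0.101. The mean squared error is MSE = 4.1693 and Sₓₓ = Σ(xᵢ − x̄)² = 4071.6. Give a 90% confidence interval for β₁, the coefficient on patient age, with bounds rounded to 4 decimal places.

SE(β̂₁) = √(MSE/Sₓₓ) = √(4.1693/4071.6) = 0.0319999.
df = n − 2 = 142.
t* = t_{0.05, 142} = 1.655655.
Margin = t* × SE = 1.655655 × 0.0319999 = 0.052981.
CI: 0.101 ± 0.052981 → (0.0480, 0.1540).
With 90% confidence, each one-unit increase in patient age is associated with a change of between 0.0480 and 0.1540 days in hospital length of stay.

(0.0480, 0.1540)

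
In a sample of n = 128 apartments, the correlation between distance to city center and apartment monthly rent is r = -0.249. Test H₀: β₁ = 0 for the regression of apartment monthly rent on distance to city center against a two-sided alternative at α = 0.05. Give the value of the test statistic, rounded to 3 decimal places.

t = -2.886

t = r·√(n − 2)/√(1 − r²) = -0.249·√126/√0.937999 = -2.886.
df = n − 2 = 126.
Two-sided p ≈ 0.0046, which is < 0.05, so reject H₀.
There is evidence of a linear association between distance to city center and apartment monthly rent.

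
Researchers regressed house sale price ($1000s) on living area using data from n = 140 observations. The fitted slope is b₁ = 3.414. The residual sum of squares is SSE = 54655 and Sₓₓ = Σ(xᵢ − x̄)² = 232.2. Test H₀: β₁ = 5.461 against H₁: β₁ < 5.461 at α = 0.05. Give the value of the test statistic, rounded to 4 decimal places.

t = -1.5674

MSE = SSE/(n − 2) = 54655/138 = 396.051.
SE(b₁) = √(MSE/Sₓₓ) = √(396.051/232.2) = 1.306.
t = (3.414 − 5.461) / 1.306 = -1.5674.
df = n − 2 = 138.
One-sided p ≈ 0.0597, which is ≥ 0.05, so fail to reject H₀.
The data do not give significant evidence that the true slope on living area is below 5.461 $1000s per unit.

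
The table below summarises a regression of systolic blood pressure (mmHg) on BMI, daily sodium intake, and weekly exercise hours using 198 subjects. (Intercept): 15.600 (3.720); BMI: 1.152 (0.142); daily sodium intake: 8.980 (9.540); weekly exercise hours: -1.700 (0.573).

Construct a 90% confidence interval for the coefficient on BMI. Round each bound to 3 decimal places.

(0.917, 1.387)

Read off: b = 1.152, SE = 0.142 for BMI.
df = n − k − 1 = 198 − 3 − 1 = 194.
t* = t_{0.05, 194} = 1.652746.
Margin = t* × SE = 1.652746 × 0.142 = 0.23469.
CI: 1.152 ± 0.23469 → (0.917, 1.387).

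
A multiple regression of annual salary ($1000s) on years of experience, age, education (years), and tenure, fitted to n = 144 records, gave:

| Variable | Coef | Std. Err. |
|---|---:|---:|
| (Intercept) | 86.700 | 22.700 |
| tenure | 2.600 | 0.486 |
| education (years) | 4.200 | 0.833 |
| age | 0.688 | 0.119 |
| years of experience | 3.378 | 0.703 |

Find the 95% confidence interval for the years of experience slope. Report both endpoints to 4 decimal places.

Read off: b = 3.378, SE = 0.703 for years of experience.
df = n − k − 1 = 144 − 4 − 1 = 139.
t* = t_{0.025, 139} = 1.977178.
Margin = t* × SE = 1.977178 × 0.703 = 1.389956.
CI: 3.378 ± 1.389956 → (1.9880, 4.7680).

(1.9880, 4.7680)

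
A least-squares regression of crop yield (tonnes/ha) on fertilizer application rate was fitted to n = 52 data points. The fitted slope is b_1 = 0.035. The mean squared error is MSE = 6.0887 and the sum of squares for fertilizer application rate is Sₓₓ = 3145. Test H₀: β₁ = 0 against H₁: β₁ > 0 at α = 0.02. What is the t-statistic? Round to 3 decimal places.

t = 0.795

SE(b_1) = √(MSE/Sₓₓ) = √(6.0887/3145) = 0.0439999.
t = 0.035 / 0.0439999 = 0.795.
df = n − 2 = 50.
One-sided p ≈ 0.2151, which is ≥ 0.02, so fail to reject H₀.
The data do not give significant evidence that the true slope on fertilizer application rate is positive.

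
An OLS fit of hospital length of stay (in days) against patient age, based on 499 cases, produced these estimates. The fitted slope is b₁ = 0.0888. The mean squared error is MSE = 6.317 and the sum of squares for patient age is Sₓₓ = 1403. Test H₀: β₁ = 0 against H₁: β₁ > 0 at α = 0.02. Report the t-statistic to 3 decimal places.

SE(b₁) = √(MSE/Sₓₓ) = √(6.317/1403) = 0.0671006.
t = 0.0888 / 0.0671006 = 1.323.
df = n − 2 = 497.
One-sided p ≈ 0.0932, which is ≥ 0.02, so fail to reject H₀.
The data do not give significant evidence that the true slope on patient age is positive.

t = 1.323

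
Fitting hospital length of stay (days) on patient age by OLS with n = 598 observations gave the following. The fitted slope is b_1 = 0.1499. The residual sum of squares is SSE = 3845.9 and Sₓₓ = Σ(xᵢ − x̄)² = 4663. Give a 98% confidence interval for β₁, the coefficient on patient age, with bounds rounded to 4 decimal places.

MSE = SSE/(n − 2) = 3845.9/596 = 6.45285.
SE(b_1) = √(MSE/Sₓₓ) = √(6.45285/4663) = 0.0372.
df = n − 2 = 596.
t* = t_{0.01, 596} = 2.332621.
Margin = t* × SE = 2.332621 × 0.0372 = 0.086774.
CI: 0.1499 ± 0.086774 → (0.0631, 0.2367).
With 98% confidence, each one-unit increase in patient age is associated with a change of between 0.0631 and 0.2367 days in hospital length of stay.

(0.0631, 0.2367)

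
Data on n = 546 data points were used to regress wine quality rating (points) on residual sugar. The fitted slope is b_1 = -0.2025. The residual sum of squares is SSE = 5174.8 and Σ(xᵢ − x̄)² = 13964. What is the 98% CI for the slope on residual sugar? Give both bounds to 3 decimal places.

(-0.263, -0.142)

MSE = SSE/(n − 2) = 5174.8/544 = 9.5125.
SE(b_1) = √(MSE/Sₓₓ) = √(9.5125/13964) = 0.0261001.
df = n − 2 = 544.
t* = t_{0.01, 544} = 2.333222.
Margin = t* × SE = 2.333222 × 0.0261001 = 0.06090.
CI: -0.2025 ± 0.06090 → (-0.263, -0.142).
With 98% confidence, each one-unit increase in residual sugar is associated with a change of between -0.263 and -0.142 points in wine quality rating.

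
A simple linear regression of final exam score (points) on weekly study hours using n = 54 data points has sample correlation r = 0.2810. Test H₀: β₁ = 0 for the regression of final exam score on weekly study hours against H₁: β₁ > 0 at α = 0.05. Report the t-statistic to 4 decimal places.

t = r·√(n − 2)/√(1 − r²) = 0.2810·√52/√0.921039 = 2.1114.
df = n − 2 = 52.
One-sided p ≈ 0.0198, which is < 0.05, so reject H₀.
There is evidence of a linear association between weekly study hours and final exam score.

t = 2.1114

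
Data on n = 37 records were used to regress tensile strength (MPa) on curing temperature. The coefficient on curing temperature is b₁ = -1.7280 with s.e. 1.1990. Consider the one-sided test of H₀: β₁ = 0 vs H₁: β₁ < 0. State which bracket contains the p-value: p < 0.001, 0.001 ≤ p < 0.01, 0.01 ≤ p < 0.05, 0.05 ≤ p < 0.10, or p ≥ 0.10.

t = -1.7280 / 1.1990 = -1.441.
df = n − 2 = 37 − 2 = 35.
One-sided p = P(T_{35} < t) ≈ 0.0792.
So 0.05 ≤ p < 0.10.

0.05 ≤ p < 0.10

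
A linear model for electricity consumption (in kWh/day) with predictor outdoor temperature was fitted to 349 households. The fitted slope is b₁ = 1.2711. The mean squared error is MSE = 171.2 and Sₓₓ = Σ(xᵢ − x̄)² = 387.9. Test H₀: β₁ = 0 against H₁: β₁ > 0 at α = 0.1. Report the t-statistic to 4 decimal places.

t = 1.9133

SE(b₁) = √(MSE/Sₓₓ) = √(171.2/387.9) = 0.664342.
t = 1.2711 / 0.664342 = 1.9133.
df = n − 2 = 347.
One-sided p ≈ 0.0283, which is < 0.1, so reject H₀.
There is evidence that the true slope on outdoor temperature is positive.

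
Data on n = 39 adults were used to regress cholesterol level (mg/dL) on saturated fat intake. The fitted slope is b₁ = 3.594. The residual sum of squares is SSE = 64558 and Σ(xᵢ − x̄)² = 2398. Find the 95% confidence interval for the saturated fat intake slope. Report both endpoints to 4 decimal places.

(1.8657, 5.3223)

MSE = SSE/(n − 2) = 64558/37 = 1744.81.
SE(b₁) = √(MSE/Sₓₓ) = √(1744.81/2398) = 0.853001.
df = n − 2 = 37.
t* = t_{0.025, 37} = 2.026192.
Margin = t* × SE = 2.026192 × 0.853001 = 1.728344.
CI: 3.594 ± 1.728344 → (1.8657, 5.3223).
With 95% confidence, each one-unit increase in saturated fat intake is associated with a change of between 1.8657 and 5.3223 mg/dL in cholesterol level.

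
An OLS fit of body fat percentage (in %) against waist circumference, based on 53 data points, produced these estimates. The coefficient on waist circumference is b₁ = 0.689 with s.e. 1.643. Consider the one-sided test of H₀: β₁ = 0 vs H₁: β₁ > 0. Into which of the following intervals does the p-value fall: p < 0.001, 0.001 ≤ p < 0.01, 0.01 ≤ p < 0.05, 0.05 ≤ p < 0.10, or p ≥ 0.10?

t = 0.689 / 1.643 = 0.419.
df = n − 2 = 53 − 2 = 51.
One-sided p = P(T_{51} > t) ≈ 0.3384.
So p ≥ 0.10.

p ≥ 0.10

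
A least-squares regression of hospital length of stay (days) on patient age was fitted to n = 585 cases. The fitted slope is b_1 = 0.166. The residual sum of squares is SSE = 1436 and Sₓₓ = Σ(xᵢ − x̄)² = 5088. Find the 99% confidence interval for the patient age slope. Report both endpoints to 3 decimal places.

MSE = SSE/(n − 2) = 1436/583 = 2.46312.
SE(b_1) = √(MSE/Sₓₓ) = √(2.46312/5088) = 0.0220024.
df = n − 2 = 583.
t* = t_{0.005, 583} = 2.584289.
Margin = t* × SE = 2.584289 × 0.0220024 = 0.05686.
CI: 0.166 ± 0.05686 → (0.109, 0.223).
With 99% confidence, each one-unit increase in patient age is associated with a change of between 0.109 and 0.223 days in hospital length of stay.

(0.109, 0.223)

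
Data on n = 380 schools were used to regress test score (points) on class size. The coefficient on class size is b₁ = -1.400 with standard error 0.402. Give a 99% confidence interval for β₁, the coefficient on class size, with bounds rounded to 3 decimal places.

df = n − 2 = 380 − 2 = 378.
t* = t_{0.005, 378} = 2.588898.
Margin = t* × SE = 2.588898 × 0.402 = 1.04074.
CI: -1.400 ± 1.04074 → (-2.441, -0.359).
With 99% confidence, each one-unit increase in class size is associated with a change of between -2.441 and -0.359 points in test score.

(-2.441, -0.359)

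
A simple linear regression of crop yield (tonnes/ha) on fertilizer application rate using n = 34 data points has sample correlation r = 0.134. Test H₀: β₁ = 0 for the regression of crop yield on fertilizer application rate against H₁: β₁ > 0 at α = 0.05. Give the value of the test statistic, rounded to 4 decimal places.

t = 0.7649

t = r·√(n − 2)/√(1 − r²) = 0.134·√32/√0.982044 = 0.7649.
df = n − 2 = 32.
One-sided p ≈ 0.2250, which is ≥ 0.05, so fail to reject H₀.
The data do not give significant evidence of a linear association between fertilizer application rate and crop yield.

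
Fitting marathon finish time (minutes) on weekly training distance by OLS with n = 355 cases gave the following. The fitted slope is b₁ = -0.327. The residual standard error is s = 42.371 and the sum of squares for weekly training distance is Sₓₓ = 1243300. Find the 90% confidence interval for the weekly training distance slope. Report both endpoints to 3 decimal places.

SE(b₁) = s/√Sₓₓ = 42.371/√1243300 = 0.0379998.
df = n − 2 = 353.
t* = t_{0.05, 353} = 1.649182.
Margin = t* × SE = 1.649182 × 0.0379998 = 0.06267.
CI: -0.327 ± 0.06267 → (-0.390, -0.264).
With 90% confidence, each one-unit increase in weekly training distance is associated with a change of between -0.390 and -0.264 minutes in marathon finish time.

(-0.390, -0.264)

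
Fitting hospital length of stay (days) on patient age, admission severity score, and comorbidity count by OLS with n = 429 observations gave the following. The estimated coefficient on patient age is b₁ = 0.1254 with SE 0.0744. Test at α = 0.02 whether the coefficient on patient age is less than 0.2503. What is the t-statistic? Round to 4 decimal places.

t = -1.6788

H₀: β₁ = 0.2503 vs H₁: β₁ < 0.2503.
t = (b₁ − β₁⁰)/SE = (0.1254 − 0.2503) / 0.0744 = -1.6788.
df = n − k − 1 = 429 − 3 − 1 = 425.
One-sided p ≈ 0.0470, which is ≥ 0.02, so fail to reject H₀.
The data do not give significant evidence that the true slope on patient age is below 0.2503 days per unit, holding the other predictors fixed.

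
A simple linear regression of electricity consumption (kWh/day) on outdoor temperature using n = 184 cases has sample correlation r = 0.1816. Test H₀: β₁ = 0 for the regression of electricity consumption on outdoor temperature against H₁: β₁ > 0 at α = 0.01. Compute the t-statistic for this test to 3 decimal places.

t = r·√(n − 2)/√(1 − r²) = 0.1816·√182/√0.967021 = 2.491.
df = n − 2 = 182.
One-sided p ≈ 0.0068, which is < 0.01, so reject H₀.
There is evidence of a linear association between outdoor temperature and electricity consumption.

t = 2.491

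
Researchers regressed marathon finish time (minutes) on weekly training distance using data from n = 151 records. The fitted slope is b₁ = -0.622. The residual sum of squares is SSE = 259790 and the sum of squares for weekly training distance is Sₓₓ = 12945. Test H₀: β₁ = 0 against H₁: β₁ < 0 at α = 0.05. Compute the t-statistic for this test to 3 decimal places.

t = -1.695

MSE = SSE/(n − 2) = 259790/149 = 1743.56.
SE(b₁) = √(MSE/Sₓₓ) = √(1743.56/12945) = 0.367001.
t = -0.622 / 0.367001 = -1.695.
df = n − 2 = 149.
One-sided p ≈ 0.0461, which is < 0.05, so reject H₀.
There is evidence that the true slope on weekly training distance is negative.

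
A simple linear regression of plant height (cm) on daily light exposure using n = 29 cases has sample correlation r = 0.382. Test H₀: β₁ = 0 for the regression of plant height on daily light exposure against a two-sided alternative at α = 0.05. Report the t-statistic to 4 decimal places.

t = r·√(n − 2)/√(1 − r²) = 0.382·√27/√0.854076 = 2.1478.
df = n − 2 = 27.
Two-sided p ≈ 0.0409, which is < 0.05, so reject H₀.
There is evidence of a linear association between daily light exposure and plant height.

t = 2.1478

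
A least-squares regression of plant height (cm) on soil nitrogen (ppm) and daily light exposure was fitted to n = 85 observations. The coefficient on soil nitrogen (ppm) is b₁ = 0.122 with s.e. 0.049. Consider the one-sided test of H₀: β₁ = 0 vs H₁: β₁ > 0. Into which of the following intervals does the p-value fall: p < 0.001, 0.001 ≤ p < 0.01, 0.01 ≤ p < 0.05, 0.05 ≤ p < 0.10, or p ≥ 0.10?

t = 0.122 / 0.049 = 2.490.
df = n − k − 1 = 85 − 2 − 1 = 82.
One-sided p = P(T_{82} > t) ≈ 0.0074.
So 0.001 ≤ p < 0.01.

0.001 ≤ p < 0.01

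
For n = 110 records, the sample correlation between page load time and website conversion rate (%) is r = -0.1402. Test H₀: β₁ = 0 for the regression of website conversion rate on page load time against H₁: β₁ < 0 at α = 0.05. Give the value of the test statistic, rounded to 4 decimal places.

t = r·√(n − 2)/√(1 − r²) = -0.1402·√108/√0.980344 = -1.4715.
df = n − 2 = 108.
One-sided p ≈ 0.0720, which is ≥ 0.05, so fail to reject H₀.
The data do not give significant evidence of a linear association between page load time and website conversion rate.

t = -1.4715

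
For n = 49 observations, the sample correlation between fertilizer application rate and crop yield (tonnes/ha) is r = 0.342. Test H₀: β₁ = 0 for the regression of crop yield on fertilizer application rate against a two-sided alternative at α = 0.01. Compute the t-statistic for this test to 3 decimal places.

t = r·√(n − 2)/√(1 − r²) = 0.342·√47/√0.883036 = 2.495.
df = n − 2 = 47.
Two-sided p ≈ 0.0162, which is ≥ 0.01, so fail to reject H₀.
The data do not give significant evidence of a linear association between fertilizer application rate and crop yield.

t = 2.495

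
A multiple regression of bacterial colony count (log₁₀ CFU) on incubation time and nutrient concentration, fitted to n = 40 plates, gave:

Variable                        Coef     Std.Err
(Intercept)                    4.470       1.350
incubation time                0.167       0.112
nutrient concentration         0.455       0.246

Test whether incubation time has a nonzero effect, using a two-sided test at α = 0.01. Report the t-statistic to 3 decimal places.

Read off: b = 0.167, SE = 0.112 for incubation time.
H₀: β₁ = 0 vs H₁: β₁ ≠ 0.
t = 0.167 / 0.112 = 1.491.
df = n − k − 1 = 40 − 2 − 1 = 37.
Two-sided p ≈ 0.1444, which is ≥ 0.01, so fail to reject H₀.
The data do not give significant evidence of an association between incubation time and bacterial colony count, after adjusting for the other predictors.

t = 1.491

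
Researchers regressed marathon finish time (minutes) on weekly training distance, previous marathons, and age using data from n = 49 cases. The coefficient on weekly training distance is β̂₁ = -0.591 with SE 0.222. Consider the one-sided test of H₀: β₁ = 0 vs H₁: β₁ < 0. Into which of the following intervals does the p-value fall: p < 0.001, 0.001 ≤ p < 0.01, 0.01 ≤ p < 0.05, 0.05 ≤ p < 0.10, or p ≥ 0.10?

0.001 ≤ p < 0.01

t = -0.591 / 0.222 = -2.662.
df = n − k − 1 = 49 − 3 − 1 = 45.
One-sided p = P(T_{45} < t) ≈ 0.0054.
So 0.001 ≤ p < 0.01.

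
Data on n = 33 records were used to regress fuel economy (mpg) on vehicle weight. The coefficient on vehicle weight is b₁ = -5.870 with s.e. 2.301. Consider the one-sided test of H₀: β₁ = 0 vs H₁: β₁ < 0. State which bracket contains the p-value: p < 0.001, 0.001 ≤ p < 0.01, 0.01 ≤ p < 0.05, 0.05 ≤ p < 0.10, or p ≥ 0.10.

t = -5.870 / 2.301 = -2.551.
df = n − 2 = 33 − 2 = 31.
One-sided p = P(T_{31} < t) ≈ 0.0079.
So 0.001 ≤ p < 0.01.

0.001 ≤ p < 0.01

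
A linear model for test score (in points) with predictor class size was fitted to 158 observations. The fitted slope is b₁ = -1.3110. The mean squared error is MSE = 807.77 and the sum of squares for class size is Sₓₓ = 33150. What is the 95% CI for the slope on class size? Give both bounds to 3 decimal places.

(-1.619, -1.003)

SE(b₁) = √(MSE/Sₓₓ) = √(807.77/33150) = 0.1561.
df = n − 2 = 156.
t* = t_{0.025, 156} = 1.975288.
Margin = t* × SE = 1.975288 × 0.1561 = 0.30834.
CI: -1.3110 ± 0.30834 → (-1.619, -1.003).
With 95% confidence, each one-unit increase in class size is associated with a change of between -1.619 and -1.003 points in test score.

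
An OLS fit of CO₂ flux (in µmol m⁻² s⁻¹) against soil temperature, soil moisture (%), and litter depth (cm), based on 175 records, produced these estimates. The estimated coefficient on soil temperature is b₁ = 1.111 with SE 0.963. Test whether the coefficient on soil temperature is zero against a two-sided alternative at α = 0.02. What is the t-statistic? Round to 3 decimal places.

t = 1.154

H₀: β₁ = 0 vs H₁: β₁ ≠ 0.
t = (b₁ − β₁⁰)/SE = 1.111 / 0.963 = 1.154.
df = n − k − 1 = 175 − 3 − 1 = 171.
Two-sided p ≈ 0.2502, which is ≥ 0.02, so fail to reject H₀.
The data do not give significant evidence of an association between soil temperature and CO₂ flux, after adjusting for the other predictors.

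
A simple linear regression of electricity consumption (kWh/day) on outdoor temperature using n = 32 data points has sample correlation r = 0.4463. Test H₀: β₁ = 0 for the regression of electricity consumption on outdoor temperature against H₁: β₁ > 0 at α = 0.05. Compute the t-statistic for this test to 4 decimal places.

t = 2.7316

t = r·√(n − 2)/√(1 − r²) = 0.4463·√30/√0.800816 = 2.7316.
df = n − 2 = 30.
One-sided p ≈ 0.0052, which is < 0.05, so reject H₀.
There is evidence of a linear association between outdoor temperature and electricity consumption.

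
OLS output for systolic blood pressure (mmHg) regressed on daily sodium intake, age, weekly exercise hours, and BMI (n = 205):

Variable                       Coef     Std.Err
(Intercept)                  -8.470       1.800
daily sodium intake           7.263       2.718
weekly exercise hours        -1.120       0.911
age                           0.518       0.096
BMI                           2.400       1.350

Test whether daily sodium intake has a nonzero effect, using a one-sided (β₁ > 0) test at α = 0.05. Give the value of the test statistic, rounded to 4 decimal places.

t = 2.6722

Read off: b = 7.263, SE = 2.718 for daily sodium intake.
H₀: β₁ = 0 vs H₁: β₁ > 0.
t = 7.263 / 2.718 = 2.6722.
df = n − k − 1 = 205 − 4 − 1 = 200.
One-sided p ≈ 0.0041, which is < 0.05, so reject H₀.
There is evidence that the true slope on daily sodium intake is positive, holding the other predictors fixed.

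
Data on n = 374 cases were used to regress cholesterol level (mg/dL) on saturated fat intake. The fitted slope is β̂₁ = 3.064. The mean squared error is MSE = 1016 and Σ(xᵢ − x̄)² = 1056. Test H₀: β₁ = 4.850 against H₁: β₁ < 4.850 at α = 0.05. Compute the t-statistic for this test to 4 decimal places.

SE(β̂₁) = √(MSE/Sₓₓ) = √(1016/1056) = 0.980878.
t = (3.064 − 4.850) / 0.980878 = -1.8208.
df = n − 2 = 372.
One-sided p ≈ 0.0347, which is < 0.05, so reject H₀.
There is evidence that the true slope on saturated fat intake is below 4.850 mg/dL per unit.

t = -1.8208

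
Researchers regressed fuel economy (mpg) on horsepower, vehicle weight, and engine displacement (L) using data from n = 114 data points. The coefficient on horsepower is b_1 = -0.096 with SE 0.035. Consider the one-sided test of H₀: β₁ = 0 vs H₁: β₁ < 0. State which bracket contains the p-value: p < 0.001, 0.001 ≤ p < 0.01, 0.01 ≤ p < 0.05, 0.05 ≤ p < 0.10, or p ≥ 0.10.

0.001 ≤ p < 0.01

t = -0.096 / 0.035 = -2.743.
df = n − k − 1 = 114 − 3 − 1 = 110.
One-sided p = P(T_{110} < t) ≈ 0.0036.
So 0.001 ≤ p < 0.01.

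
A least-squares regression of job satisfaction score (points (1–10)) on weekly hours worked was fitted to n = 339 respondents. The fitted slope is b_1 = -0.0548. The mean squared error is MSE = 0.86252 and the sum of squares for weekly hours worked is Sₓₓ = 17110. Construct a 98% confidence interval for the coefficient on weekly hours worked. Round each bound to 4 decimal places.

(-0.0714, -0.0382)

SE(b_1) = √(MSE/Sₓₓ) = √(0.86252/17110) = 0.00710002.
df = n − 2 = 337.
t* = t_{0.01, 337} = 2.337464.
Margin = t* × SE = 2.337464 × 0.00710002 = 0.016596.
CI: -0.0548 ± 0.016596 → (-0.0714, -0.0382).
With 98% confidence, each one-unit increase in weekly hours worked is associated with a change of between -0.0714 and -0.0382 points (1–10) in job satisfaction score.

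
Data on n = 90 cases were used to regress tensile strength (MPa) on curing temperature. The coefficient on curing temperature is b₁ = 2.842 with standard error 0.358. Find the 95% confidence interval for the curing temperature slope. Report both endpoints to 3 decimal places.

df = n − 2 = 90 − 2 = 88.
t* = t_{0.025, 88} = 1.98729.
Margin = t* × SE = 1.98729 × 0.358 = 0.71145.
CI: 2.842 ± 0.71145 → (2.131, 3.553).
With 95% confidence, each one-unit increase in curing temperature is associated with a change of between 2.131 and 3.553 MPa in tensile strength.

(2.131, 3.553)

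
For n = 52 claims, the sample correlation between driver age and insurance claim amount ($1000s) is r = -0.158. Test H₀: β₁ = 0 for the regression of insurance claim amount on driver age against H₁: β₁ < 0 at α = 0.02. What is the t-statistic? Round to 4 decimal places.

t = r·√(n − 2)/√(1 − r²) = -0.158·√50/√0.975036 = -1.1314.
df = n − 2 = 50.
One-sided p ≈ 0.1316, which is ≥ 0.02, so fail to reject H₀.
The data do not give significant evidence of a linear association between driver age and insurance claim amount.

t = -1.1314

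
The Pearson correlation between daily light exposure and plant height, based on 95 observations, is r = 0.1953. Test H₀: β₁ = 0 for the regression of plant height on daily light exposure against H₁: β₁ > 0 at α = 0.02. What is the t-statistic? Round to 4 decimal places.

t = 1.9204

t = r·√(n − 2)/√(1 − r²) = 0.1953·√93/√0.961858 = 1.9204.
df = n − 2 = 93.
One-sided p ≈ 0.0289, which is ≥ 0.02, so fail to reject H₀.
The data do not give significant evidence of a linear association between daily light exposure and plant height.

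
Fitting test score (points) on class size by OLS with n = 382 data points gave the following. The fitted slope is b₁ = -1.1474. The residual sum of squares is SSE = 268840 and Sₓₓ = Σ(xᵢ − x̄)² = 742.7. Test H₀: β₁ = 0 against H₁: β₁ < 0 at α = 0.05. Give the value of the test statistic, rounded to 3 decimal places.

MSE = SSE/(n − 2) = 268840/380 = 707.474.
SE(b₁) = √(MSE/Sₓₓ) = √(707.474/742.7) = 0.975997.
t = -1.1474 / 0.975997 = -1.176.
df = n − 2 = 380.
One-sided p ≈ 0.1202, which is ≥ 0.05, so fail to reject H₀.
The data do not give significant evidence that the true slope on class size is negative.

t = -1.176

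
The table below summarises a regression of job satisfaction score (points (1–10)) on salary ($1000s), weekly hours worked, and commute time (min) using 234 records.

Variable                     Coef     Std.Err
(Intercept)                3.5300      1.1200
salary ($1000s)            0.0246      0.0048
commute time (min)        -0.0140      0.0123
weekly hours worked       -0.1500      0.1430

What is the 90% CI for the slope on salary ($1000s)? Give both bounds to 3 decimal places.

Read off: b = 0.0246, SE = 0.0048 for salary ($1000s).
df = n − k − 1 = 234 − 3 − 1 = 230.
t* = t_{0.05, 230} = 1.651506.
Margin = t* × SE = 1.651506 × 0.0048 = 0.00793.
CI: 0.0246 ± 0.00793 → (0.017, 0.033).

(0.017, 0.033)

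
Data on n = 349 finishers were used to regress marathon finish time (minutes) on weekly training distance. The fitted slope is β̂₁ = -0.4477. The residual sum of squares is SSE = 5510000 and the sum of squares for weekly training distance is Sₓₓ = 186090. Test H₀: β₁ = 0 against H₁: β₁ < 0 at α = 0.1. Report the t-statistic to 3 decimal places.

MSE = SSE/(n − 2) = 5510000/347 = 15879.
SE(β̂₁) = √(MSE/Sₓₓ) = √(15879/186090) = 0.292112.
t = -0.4477 / 0.292112 = -1.533.
df = n − 2 = 347.
One-sided p ≈ 0.0631, which is < 0.1, so reject H₀.
There is evidence that the true slope on weekly training distance is negative.

t = -1.533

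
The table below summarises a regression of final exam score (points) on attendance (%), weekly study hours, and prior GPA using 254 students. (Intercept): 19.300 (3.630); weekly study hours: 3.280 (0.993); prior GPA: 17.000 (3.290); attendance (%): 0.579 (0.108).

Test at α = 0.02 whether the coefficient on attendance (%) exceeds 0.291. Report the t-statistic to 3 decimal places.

Read off: b = 0.579, SE = 0.108 for attendance (%).
H₀: β₁ = 0.291 vs H₁: β₁ > 0.291.
t = (0.579 − 0.291) / 0.108 = 2.667.
df = n − k − 1 = 254 − 3 − 1 = 250.
One-sided p ≈ 0.0041, which is < 0.02, so reject H₀.
There is evidence that the true slope on attendance (%) exceeds 0.291 points per unit, holding the other predictors fixed.

t = 2.667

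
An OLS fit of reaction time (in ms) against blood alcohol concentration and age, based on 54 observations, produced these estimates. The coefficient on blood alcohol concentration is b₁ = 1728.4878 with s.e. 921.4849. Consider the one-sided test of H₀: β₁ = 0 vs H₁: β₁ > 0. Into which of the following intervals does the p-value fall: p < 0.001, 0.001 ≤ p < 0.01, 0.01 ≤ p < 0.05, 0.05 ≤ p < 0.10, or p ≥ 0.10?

t = 1728.4878 / 921.4849 = 1.876.
df = n − k − 1 = 54 − 2 − 1 = 51.
One-sided p = P(T_{51} > t) ≈ 0.0332.
So 0.01 ≤ p < 0.05.

0.01 ≤ p < 0.05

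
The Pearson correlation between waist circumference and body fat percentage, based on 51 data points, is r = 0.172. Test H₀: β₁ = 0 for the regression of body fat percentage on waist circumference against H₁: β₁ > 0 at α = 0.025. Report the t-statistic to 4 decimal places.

t = 1.2222

t = r·√(n − 2)/√(1 − r²) = 0.172·√49/√0.970416 = 1.2222.
df = n − 2 = 49.
One-sided p ≈ 0.1137, which is ≥ 0.025, so fail to reject H₀.
The data do not give significant evidence of a linear association between waist circumference and body fat percentage.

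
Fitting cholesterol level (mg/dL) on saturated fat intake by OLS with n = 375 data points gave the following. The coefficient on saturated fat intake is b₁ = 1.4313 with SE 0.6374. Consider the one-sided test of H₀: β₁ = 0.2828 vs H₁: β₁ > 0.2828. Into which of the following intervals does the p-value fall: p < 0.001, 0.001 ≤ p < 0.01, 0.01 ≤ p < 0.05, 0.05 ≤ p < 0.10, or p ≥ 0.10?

t = (1.4313 − 0.2828) / 0.6374 = 1.802.
df = n − 2 = 375 − 2 = 373.
One-sided p = P(T_{373} > t) ≈ 0.0362.
So 0.01 ≤ p < 0.05.

0.01 ≤ p < 0.05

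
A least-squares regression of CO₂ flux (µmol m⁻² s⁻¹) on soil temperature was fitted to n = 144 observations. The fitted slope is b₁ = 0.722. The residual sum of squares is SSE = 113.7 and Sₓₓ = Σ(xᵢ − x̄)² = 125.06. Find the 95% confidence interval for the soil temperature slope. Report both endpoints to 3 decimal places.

MSE = SSE/(n − 2) = 113.7/142 = 0.800704.
SE(b₁) = √(MSE/Sₓₓ) = √(0.800704/125.06) = 0.080016.
df = n − 2 = 142.
t* = t_{0.025, 142} = 1.976811.
Margin = t* × SE = 1.976811 × 0.080016 = 0.15818.
CI: 0.722 ± 0.15818 → (0.564, 0.880).
With 95% confidence, each one-unit increase in soil temperature is associated with a change of between 0.564 and 0.880 µmol m⁻² s⁻¹ in CO₂ flux.

(0.564, 0.880)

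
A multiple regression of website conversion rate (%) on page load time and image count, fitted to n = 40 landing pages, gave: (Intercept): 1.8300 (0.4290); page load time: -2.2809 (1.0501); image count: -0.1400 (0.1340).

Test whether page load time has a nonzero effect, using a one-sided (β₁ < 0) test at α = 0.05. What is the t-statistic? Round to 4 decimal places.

t = -2.1721

Read off: b = -2.2809, SE = 1.0501 for page load time.
H₀: β₁ = 0 vs H₁: β₁ < 0.
t = -2.2809 / 1.0501 = -2.1721.
df = n − k − 1 = 40 − 2 − 1 = 37.
One-sided p ≈ 0.0182, which is < 0.05, so reject H₀.
There is evidence that the true slope on page load time is negative, holding the other predictors fixed.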